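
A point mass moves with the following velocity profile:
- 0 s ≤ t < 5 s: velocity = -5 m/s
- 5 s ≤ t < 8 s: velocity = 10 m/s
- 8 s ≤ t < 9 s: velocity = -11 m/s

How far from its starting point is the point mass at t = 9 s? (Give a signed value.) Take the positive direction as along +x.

Net displacement equals the area under the velocity-time graph (areas below the axis count negative).
0–5 s: -5 × 5 = -25 m
5–8 s: 10 × 3 = 30 m
8–9 s: -11 × 1 = -11 m
Net displacement = -6 m

-6 m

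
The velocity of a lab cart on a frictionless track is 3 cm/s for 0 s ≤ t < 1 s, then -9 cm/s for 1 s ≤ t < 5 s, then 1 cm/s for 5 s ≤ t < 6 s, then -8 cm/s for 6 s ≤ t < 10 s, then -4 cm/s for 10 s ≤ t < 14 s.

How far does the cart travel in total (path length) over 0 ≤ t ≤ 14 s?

88 cm

Total distance travelled is ∫|v| dt — sum the magnitudes of each area piece.
0–1 s: |3| × 1 = 3 cm
1–5 s: |-9| × 4 = 36 cm
5–6 s: |1| × 1 = 1 cm
6–10 s: |-8| × 4 = 32 cm
10–14 s: |-4| × 4 = 16 cm
Total distance = 88 cm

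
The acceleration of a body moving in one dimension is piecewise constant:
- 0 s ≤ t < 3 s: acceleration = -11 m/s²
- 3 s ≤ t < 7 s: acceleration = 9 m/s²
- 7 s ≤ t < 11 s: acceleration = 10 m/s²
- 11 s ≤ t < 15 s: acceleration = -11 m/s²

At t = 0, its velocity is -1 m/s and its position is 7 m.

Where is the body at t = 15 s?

58.5 m

On each constant-a segment, Δv = aΔt and Δx = v₀Δt + ½aΔt²; chain segment to segment.
0–3 s: v starts -1 m/s; Δx = -1·3 + ½·-11·3² = -52.5 m; v ends -34 m/s.
3–7 s: v starts -34 m/s; Δx = -34·4 + ½·9·4² = -64 m; v ends 2 m/s.
7–11 s: v starts 2 m/s; Δx = 2·4 + ½·10·4² = 88 m; v ends 42 m/s.
11–15 s: v starts 42 m/s; Δx = 42·4 + ½·-11·4² = 80 m; v ends -2 m/s.
x(15) = 7 + Σ Δx = 58.5 m.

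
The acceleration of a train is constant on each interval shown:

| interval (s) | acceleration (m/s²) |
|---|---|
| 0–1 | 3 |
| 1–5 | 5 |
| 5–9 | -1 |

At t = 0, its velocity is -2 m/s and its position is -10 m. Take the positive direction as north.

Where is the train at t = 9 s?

On each constant-a segment, Δv = aΔt and Δx = v₀Δt + ½aΔt²; chain segment to segment.
0–1 s: v starts -2 m/s; Δx = -2·1 + ½·3·1² = -0.5 m; v ends 1 m/s.
1–5 s: v starts 1 m/s; Δx = 1·4 + ½·5·4² = 44 m; v ends 21 m/s.
5–9 s: v starts 21 m/s; Δx = 21·4 + ½·-1·4² = 76 m; v ends 17 m/s.
x(9) = -10 + Σ Δx = 109.5 m.

109.5 m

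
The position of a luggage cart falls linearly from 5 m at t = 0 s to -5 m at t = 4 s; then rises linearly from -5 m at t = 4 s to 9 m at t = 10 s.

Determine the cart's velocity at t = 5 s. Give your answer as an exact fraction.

7/3 m/s

Velocity is the slope of the x-t graph on 4–10 s: (9 − -5)/(10 − 4) = 7/3 m/s.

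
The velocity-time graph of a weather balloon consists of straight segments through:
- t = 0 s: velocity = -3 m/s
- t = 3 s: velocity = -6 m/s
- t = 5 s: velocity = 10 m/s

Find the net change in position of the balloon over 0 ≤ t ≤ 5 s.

-9.5 m

Displacement is the signed area under the v-t curve.
0–3 s: ½(-3 + -6)(3) = -13.5 m
3–5 s: ½(-6 + 10)(2) = 4 m
Net displacement = -9.5 m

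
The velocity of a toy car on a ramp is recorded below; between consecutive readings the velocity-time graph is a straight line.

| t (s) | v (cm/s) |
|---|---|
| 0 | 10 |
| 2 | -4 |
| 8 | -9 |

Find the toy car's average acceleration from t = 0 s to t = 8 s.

-2.375 cm/s²

Average acceleration = Δv/Δt = (-9 − 10)/(8 − 0) = -2.375 cm/s².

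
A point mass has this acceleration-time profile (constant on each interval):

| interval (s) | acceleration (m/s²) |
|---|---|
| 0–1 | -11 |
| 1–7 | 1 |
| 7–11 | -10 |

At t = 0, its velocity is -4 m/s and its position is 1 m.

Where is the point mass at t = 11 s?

On each constant-a segment, Δv = aΔt and Δx = v₀Δt + ½aΔt²; chain segment to segment.
0–1 s: v starts -4 m/s; Δx = -4·1 + ½·-11·1² = -9.5 m; v ends -15 m/s.
1–7 s: v starts -15 m/s; Δx = -15·6 + ½·1·6² = -72 m; v ends -9 m/s.
7–11 s: v starts -9 m/s; Δx = -9·4 + ½·-10·4² = -116 m; v ends -49 m/s.
x(11) = 1 + Σ Δx = -196.5 m.

-196.5 m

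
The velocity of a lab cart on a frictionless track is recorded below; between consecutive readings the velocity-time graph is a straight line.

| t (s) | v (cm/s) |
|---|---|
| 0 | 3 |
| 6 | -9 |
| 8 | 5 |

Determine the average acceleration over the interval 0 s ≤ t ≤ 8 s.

0.25 cm/s²

Average acceleration = Δv/Δt = (5 − 3)/(8 − 0) = 0.25 cm/s².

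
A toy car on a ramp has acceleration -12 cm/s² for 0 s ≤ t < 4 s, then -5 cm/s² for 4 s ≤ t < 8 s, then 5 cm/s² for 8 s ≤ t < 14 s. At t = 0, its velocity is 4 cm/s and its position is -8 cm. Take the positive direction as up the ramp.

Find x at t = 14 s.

-598 cm

On each constant-a segment, Δv = aΔt and Δx = v₀Δt + ½aΔt²; chain segment to segment.
0–4 s: v starts 4 cm/s; Δx = 4·4 + ½·-12·4² = -80 cm; v ends -44 cm/s.
4–8 s: v starts -44 cm/s; Δx = -44·4 + ½·-5·4² = -216 cm; v ends -64 cm/s.
8–14 s: v starts -64 cm/s; Δx = -64·6 + ½·5·6² = -294 cm; v ends -34 cm/s.
x(14) = -8 + Σ Δx = -598 cm.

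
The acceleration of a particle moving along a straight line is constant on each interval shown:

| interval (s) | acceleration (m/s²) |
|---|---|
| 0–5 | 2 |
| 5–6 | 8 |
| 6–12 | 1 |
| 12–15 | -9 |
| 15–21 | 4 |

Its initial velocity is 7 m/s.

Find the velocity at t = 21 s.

28 m/s

Δv equals the area under the a-t graph; then v = v₀ + Δv.
0–5 s: 2 × 5 = 10 m/s
5–6 s: 8 × 1 = 8 m/s
6–12 s: 1 × 6 = 6 m/s
12–15 s: -9 × 3 = -27 m/s
15–21 s: 4 × 6 = 24 m/s
Δv = 21 m/s, so v(21) = 7 + (21) = 28 m/s.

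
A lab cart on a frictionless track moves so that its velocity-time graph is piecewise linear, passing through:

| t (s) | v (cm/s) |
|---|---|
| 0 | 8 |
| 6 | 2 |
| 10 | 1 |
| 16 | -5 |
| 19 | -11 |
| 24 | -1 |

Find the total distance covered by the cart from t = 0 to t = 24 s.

103 cm

Distance (not displacement) is the total path length: add the absolute areas under v-t.
0–6 s: |½(8 + 2)(6)| = 30 cm
6–10 s: |½(2 + 1)(4)| = 6 cm
10–16 s: v = 0 at t = 11 s; triangle areas 0.5 + 12.5 = 13 cm
16–19 s: |½(-5 + -11)(3)| = 24 cm
19–24 s: |½(-11 + -1)(5)| = 30 cm
Total distance = 103 cm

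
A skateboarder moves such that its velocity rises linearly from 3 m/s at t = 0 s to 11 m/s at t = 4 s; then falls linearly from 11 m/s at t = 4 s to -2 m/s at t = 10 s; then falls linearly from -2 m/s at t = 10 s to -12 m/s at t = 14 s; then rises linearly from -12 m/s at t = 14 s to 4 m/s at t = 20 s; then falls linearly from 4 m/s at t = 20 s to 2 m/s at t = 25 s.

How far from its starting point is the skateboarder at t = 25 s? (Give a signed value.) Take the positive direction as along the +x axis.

Displacement is the signed area under the v-t curve.
0–4 s: ½(3 + 11)(4) = 28 m
4–10 s: ½(11 + -2)(6) = 27 m
10–14 s: ½(-2 + -12)(4) = -28 m
14–20 s: ½(-12 + 4)(6) = -24 m
20–25 s: ½(4 + 2)(5) = 15 m
Net displacement = 18 m

18 m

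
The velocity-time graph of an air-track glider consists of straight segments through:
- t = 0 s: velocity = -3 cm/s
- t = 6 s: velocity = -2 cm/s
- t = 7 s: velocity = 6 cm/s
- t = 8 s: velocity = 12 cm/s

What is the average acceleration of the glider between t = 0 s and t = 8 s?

1.875 cm/s²

Average acceleration = Δv/Δt = (12 − -3)/(8 − 0) = 1.875 cm/s².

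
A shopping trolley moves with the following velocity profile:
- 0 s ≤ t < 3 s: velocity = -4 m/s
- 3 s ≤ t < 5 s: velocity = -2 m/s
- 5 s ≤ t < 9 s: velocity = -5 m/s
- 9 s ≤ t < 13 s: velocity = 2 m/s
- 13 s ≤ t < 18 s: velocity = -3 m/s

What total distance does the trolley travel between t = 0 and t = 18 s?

Total distance travelled is ∫|v| dt — sum the magnitudes of each area piece.
0–3 s: |-4| × 3 = 12 m
3–5 s: |-2| × 2 = 4 m
5–9 s: |-5| × 4 = 20 m
9–13 s: |2| × 4 = 8 m
13–18 s: |-3| × 5 = 15 m
Total distance = 59 m

59 m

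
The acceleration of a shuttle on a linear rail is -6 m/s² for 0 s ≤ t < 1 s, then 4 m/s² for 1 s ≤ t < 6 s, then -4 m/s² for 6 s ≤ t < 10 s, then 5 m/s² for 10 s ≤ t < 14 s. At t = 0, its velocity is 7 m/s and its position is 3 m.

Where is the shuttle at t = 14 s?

174 m

On each constant-a segment, Δv = aΔt and Δx = v₀Δt + ½aΔt²; chain segment to segment.
0–1 s: v starts 7 m/s; Δx = 7·1 + ½·-6·1² = 4 m; v ends 1 m/s.
1–6 s: v starts 1 m/s; Δx = 1·5 + ½·4·5² = 55 m; v ends 21 m/s.
6–10 s: v starts 21 m/s; Δx = 21·4 + ½·-4·4² = 52 m; v ends 5 m/s.
10–14 s: v starts 5 m/s; Δx = 5·4 + ½·5·4² = 60 m; v ends 25 m/s.
x(14) = 3 + Σ Δx = 174 m.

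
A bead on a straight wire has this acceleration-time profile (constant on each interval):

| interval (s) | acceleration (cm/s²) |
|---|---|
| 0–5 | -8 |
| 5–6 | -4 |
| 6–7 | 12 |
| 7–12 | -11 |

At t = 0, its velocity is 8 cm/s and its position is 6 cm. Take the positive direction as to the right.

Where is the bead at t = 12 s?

-375.5 cm

On each constant-a segment, Δv = aΔt and Δx = v₀Δt + ½aΔt²; chain segment to segment.
0–5 s: v starts 8 cm/s; Δx = 8·5 + ½·-8·5² = -60 cm; v ends -32 cm/s.
5–6 s: v starts -32 cm/s; Δx = -32·1 + ½·-4·1² = -34 cm; v ends -36 cm/s.
6–7 s: v starts -36 cm/s; Δx = -36·1 + ½·12·1² = -30 cm; v ends -24 cm/s.
7–12 s: v starts -24 cm/s; Δx = -24·5 + ½·-11·5² = -257.5 cm; v ends -79 cm/s.
x(12) = 6 + Σ Δx = -375.5 cm.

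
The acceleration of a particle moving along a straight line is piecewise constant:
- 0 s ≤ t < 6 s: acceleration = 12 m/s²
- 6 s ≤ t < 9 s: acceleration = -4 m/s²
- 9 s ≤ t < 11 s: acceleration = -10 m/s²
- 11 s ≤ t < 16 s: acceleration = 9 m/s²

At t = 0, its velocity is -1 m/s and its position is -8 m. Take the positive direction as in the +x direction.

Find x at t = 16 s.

On each constant-a segment, Δv = aΔt and Δx = v₀Δt + ½aΔt²; chain segment to segment.
0–6 s: v starts -1 m/s; Δx = -1·6 + ½·12·6² = 210 m; v ends 71 m/s.
6–9 s: v starts 71 m/s; Δx = 71·3 + ½·-4·3² = 195 m; v ends 59 m/s.
9–11 s: v starts 59 m/s; Δx = 59·2 + ½·-10·2² = 98 m; v ends 39 m/s.
11–16 s: v starts 39 m/s; Δx = 39·5 + ½·9·5² = 307.5 m; v ends 84 m/s.
x(16) = -8 + Σ Δx = 802.5 m.

802.5 m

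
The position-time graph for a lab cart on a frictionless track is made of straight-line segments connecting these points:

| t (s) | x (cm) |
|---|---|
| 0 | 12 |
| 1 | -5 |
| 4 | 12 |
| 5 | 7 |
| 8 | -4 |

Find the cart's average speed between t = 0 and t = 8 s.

6.25 cm/s

Average speed = (total path length)/(elapsed time); on a piecewise-linear x-t graph the path length is Σ|Δx|.
0–1 s: |Δx| = |-5 − 12| = 17 cm
1–4 s: |Δx| = |12 − -5| = 17 cm
4–5 s: |Δx| = |7 − 12| = 5 cm
5–8 s: |Δx| = |-4 − 7| = 11 cm
Total path = 50 cm; average speed = 50/8 = 6.25 cm/s.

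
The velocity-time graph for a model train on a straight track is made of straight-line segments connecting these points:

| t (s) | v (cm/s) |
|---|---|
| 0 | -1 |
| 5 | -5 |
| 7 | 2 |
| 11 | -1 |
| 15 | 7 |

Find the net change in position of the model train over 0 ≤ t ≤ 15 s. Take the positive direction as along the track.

-4 cm

Net displacement equals the area under the velocity-time graph (areas below the axis count negative).
0–5 s: ½(-1 + -5)(5) = -15 cm
5–7 s: ½(-5 + 2)(2) = -3 cm
7–11 s: ½(2 + -1)(4) = 2 cm
11–15 s: ½(-1 + 7)(4) = 12 cm
Net displacement = -4 cm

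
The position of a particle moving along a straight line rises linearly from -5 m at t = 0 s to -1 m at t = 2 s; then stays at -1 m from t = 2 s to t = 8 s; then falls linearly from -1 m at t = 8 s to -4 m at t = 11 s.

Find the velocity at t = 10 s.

-1 m/s

Velocity is the slope of the x-t graph on 8–11 s: (-4 − -1)/(11 − 8) = -1 m/s.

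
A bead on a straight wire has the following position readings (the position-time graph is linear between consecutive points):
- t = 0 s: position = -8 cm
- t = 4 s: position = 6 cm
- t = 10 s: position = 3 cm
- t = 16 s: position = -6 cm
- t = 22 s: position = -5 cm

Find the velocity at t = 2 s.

3.5 cm/s

Velocity is the slope of the x-t graph on 0–4 s: (6 − -8)/(4 − 0) = 3.5 cm/s.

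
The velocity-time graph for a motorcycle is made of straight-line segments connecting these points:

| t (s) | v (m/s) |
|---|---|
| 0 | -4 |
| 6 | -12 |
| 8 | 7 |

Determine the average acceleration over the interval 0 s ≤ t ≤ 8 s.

1.375 m/s²

Average acceleration = Δv/Δt = (7 − -4)/(8 − 0) = 1.375 m/s².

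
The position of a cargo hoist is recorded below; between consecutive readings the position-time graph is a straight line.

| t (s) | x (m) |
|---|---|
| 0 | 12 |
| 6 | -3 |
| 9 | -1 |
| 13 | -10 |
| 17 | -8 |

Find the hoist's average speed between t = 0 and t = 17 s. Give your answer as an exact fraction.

28/17 m/s

Average speed = (total path length)/(elapsed time); on a piecewise-linear x-t graph the path length is Σ|Δx|.
0–6 s: |Δx| = |-3 − 12| = 15 m
6–9 s: |Δx| = |-1 − -3| = 2 m
9–13 s: |Δx| = |-10 − -1| = 9 m
13–17 s: |Δx| = |-8 − -10| = 2 m
Total path = 28 m; average speed = 28/17 = 28/17 m/s.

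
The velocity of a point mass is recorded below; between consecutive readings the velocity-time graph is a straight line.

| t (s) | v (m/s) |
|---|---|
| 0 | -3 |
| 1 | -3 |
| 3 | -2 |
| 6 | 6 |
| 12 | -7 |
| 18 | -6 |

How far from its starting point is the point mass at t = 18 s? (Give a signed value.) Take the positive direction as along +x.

-44 m

Displacement is the signed area under the v-t curve.
0–1 s: -3 × 1 = -3 m
1–3 s: ½(-3 + -2)(2) = -5 m
3–6 s: ½(-2 + 6)(3) = 6 m
6–12 s: ½(6 + -7)(6) = -3 m
12–18 s: ½(-7 + -6)(6) = -39 m
Net displacement = -44 m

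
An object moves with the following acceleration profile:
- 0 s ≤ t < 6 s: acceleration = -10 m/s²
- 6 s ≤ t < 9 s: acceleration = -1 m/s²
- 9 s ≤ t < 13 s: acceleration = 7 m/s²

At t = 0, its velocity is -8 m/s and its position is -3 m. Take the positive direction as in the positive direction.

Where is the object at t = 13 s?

On each constant-a segment, Δv = aΔt and Δx = v₀Δt + ½aΔt²; chain segment to segment.
0–6 s: v starts -8 m/s; Δx = -8·6 + ½·-10·6² = -228 m; v ends -68 m/s.
6–9 s: v starts -68 m/s; Δx = -68·3 + ½·-1·3² = -208.5 m; v ends -71 m/s.
9–13 s: v starts -71 m/s; Δx = -71·4 + ½·7·4² = -228 m; v ends -43 m/s.
x(13) = -3 + Σ Δx = -667.5 m.

-667.5 m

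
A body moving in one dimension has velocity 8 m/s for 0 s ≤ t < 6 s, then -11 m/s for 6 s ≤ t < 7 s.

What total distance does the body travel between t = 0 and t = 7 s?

Total distance travelled is ∫|v| dt — sum the magnitudes of each area piece.
0–6 s: |8| × 6 = 48 m
6–7 s: |-11| × 1 = 11 m
Total distance = 59 m

59 m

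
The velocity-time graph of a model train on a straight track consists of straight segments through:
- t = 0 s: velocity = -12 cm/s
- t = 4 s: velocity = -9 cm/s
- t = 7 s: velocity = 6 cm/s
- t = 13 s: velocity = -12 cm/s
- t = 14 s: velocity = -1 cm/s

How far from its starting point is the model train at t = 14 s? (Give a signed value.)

-71 cm

Displacement is the signed area under the v-t curve.
0–4 s: ½(-12 + -9)(4) = -42 cm
4–7 s: ½(-9 + 6)(3) = -4.5 cm
7–13 s: ½(6 + -12)(6) = -18 cm
13–14 s: ½(-12 + -1)(1) = -6.5 cm
Net displacement = -71 cm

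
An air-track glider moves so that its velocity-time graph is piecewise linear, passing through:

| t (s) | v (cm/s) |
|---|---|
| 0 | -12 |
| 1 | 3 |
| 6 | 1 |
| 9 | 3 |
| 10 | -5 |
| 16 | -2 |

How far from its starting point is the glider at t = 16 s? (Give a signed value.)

-10.5 cm

Displacement is the signed area under the v-t curve.
0–1 s: ½(-12 + 3)(1) = -4.5 cm
1–6 s: ½(3 + 1)(5) = 10 cm
6–9 s: ½(1 + 3)(3) = 6 cm
9–10 s: ½(3 + -5)(1) = -1 cm
10–16 s: ½(-5 + -2)(6) = -21 cm
Net displacement = -10.5 cm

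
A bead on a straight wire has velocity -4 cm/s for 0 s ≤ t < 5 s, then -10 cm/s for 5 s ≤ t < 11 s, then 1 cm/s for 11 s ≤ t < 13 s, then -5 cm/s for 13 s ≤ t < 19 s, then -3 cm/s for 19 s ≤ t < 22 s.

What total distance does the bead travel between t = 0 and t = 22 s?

Total distance travelled is ∫|v| dt — sum the magnitudes of each area piece.
0–5 s: |-4| × 5 = 20 cm
5–11 s: |-10| × 6 = 60 cm
11–13 s: |1| × 2 = 2 cm
13–19 s: |-5| × 6 = 30 cm
19–22 s: |-3| × 3 = 9 cm
Total distance = 121 cm

121 cm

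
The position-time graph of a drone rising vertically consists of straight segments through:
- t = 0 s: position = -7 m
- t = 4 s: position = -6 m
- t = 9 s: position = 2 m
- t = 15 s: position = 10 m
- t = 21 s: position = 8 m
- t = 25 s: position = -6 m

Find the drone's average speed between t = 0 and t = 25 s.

1.32 m/s

Average speed = (total path length)/(elapsed time); on a piecewise-linear x-t graph the path length is Σ|Δx|.
0–4 s: |Δx| = |-6 − -7| = 1 m
4–9 s: |Δx| = |2 − -6| = 8 m
9–15 s: |Δx| = |10 − 2| = 8 m
15–21 s: |Δx| = |8 − 10| = 2 m
21–25 s: |Δx| = |-6 − 8| = 14 m
Total path = 33 m; average speed = 33/25 = 1.32 m/s.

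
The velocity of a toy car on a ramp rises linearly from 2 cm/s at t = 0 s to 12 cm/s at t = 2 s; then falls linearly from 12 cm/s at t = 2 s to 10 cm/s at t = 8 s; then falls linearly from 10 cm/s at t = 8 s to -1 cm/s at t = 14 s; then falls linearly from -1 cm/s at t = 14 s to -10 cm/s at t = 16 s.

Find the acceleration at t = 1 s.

5 cm/s²

Acceleration is the slope of the v-t graph on 0–2 s: (12 − 2)/(2 − 0) = 5 cm/s².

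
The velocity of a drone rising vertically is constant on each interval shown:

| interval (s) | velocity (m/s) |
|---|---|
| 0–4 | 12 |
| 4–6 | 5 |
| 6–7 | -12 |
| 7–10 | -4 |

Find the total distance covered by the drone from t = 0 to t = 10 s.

Total distance travelled is ∫|v| dt — sum the magnitudes of each area piece.
0–4 s: |12| × 4 = 48 m
4–6 s: |5| × 2 = 10 m
6–7 s: |-12| × 1 = 12 m
7–10 s: |-4| × 3 = 12 m
Total distance = 82 m

82 m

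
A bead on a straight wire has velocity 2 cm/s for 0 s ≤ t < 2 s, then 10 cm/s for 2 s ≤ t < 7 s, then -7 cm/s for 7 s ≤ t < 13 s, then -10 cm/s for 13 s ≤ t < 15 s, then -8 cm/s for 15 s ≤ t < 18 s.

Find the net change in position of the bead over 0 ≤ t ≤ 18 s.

Net displacement equals the area under the velocity-time graph (areas below the axis count negative).
0–2 s: 2 × 2 = 4 cm
2–7 s: 10 × 5 = 50 cm
7–13 s: -7 × 6 = -42 cm
13–15 s: -10 × 2 = -20 cm
15–18 s: -8 × 3 = -24 cm
Net displacement = -32 cm

-32 cm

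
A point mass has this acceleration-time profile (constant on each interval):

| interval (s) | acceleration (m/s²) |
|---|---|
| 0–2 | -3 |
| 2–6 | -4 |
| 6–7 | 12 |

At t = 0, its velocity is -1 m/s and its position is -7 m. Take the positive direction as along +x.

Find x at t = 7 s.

On each constant-a segment, Δv = aΔt and Δx = v₀Δt + ½aΔt²; chain segment to segment.
0–2 s: v starts -1 m/s; Δx = -1·2 + ½·-3·2² = -8 m; v ends -7 m/s.
2–6 s: v starts -7 m/s; Δx = -7·4 + ½·-4·4² = -60 m; v ends -23 m/s.
6–7 s: v starts -23 m/s; Δx = -23·1 + ½·12·1² = -17 m; v ends -11 m/s.
x(7) = -7 + Σ Δx = -92 m.

-92 m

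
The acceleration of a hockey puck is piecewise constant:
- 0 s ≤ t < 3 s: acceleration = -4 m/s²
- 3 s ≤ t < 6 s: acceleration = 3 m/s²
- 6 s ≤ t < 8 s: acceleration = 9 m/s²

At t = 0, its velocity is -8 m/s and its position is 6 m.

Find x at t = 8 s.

On each constant-a segment, Δv = aΔt and Δx = v₀Δt + ½aΔt²; chain segment to segment.
0–3 s: v starts -8 m/s; Δx = -8·3 + ½·-4·3² = -42 m; v ends -20 m/s.
3–6 s: v starts -20 m/s; Δx = -20·3 + ½·3·3² = -46.5 m; v ends -11 m/s.
6–8 s: v starts -11 m/s; Δx = -11·2 + ½·9·2² = -4 m; v ends 7 m/s.
x(8) = 6 + Σ Δx = -86.5 m.

-86.5 m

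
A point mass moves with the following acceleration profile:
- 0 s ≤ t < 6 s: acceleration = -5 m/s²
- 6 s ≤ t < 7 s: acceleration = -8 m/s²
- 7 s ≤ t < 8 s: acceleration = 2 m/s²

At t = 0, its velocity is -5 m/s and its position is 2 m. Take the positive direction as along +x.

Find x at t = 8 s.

-199 m

On each constant-a segment, Δv = aΔt and Δx = v₀Δt + ½aΔt²; chain segment to segment.
0–6 s: v starts -5 m/s; Δx = -5·6 + ½·-5·6² = -120 m; v ends -35 m/s.
6–7 s: v starts -35 m/s; Δx = -35·1 + ½·-8·1² = -39 m; v ends -43 m/s.
7–8 s: v starts -43 m/s; Δx = -43·1 + ½·2·1² = -42 m; v ends -41 m/s.
x(8) = 2 + Σ Δx = -199 m.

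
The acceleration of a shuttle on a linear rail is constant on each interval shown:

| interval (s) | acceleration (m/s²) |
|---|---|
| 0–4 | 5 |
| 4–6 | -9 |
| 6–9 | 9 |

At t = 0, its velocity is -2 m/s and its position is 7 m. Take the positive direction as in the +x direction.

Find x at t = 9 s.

On each constant-a segment, Δv = aΔt and Δx = v₀Δt + ½aΔt²; chain segment to segment.
0–4 s: v starts -2 m/s; Δx = -2·4 + ½·5·4² = 32 m; v ends 18 m/s.
4–6 s: v starts 18 m/s; Δx = 18·2 + ½·-9·2² = 18 m; v ends 0 m/s.
6–9 s: v starts 0 m/s; Δx = 0·3 + ½·9·3² = 40.5 m; v ends 27 m/s.
x(9) = 7 + Σ Δx = 97.5 m.

97.5 m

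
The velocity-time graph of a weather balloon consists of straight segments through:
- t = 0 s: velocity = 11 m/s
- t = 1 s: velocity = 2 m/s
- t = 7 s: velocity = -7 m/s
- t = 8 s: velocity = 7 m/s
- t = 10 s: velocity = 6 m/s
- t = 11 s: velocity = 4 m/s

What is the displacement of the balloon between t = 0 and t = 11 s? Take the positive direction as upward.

9.5 m

Displacement is the signed area under the v-t curve.
0–1 s: ½(11 + 2)(1) = 6.5 m
1–7 s: ½(2 + -7)(6) = -15 m
7–8 s: ½(-7 + 7)(1) = 0 m
8–10 s: ½(7 + 6)(2) = 13 m
10–11 s: ½(6 + 4)(1) = 5 m
Net displacement = 9.5 m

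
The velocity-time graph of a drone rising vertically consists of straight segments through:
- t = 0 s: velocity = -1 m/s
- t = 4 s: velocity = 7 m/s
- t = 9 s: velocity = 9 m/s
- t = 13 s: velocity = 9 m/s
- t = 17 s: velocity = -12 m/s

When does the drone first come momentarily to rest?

v changes sign on 0–4 s (from -1 to 7); the graph is linear there, so v = 0 at t = 0 + (1)·(4 − 0)/(7 − -1) = 0.5 s.

t = 0.5 s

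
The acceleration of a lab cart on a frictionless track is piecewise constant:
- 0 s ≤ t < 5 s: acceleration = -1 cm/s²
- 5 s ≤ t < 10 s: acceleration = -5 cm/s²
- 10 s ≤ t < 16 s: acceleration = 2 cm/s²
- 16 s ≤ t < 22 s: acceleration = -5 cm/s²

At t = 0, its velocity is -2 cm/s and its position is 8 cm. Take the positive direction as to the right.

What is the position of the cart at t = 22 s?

On each constant-a segment, Δv = aΔt and Δx = v₀Δt + ½aΔt²; chain segment to segment.
0–5 s: v starts -2 cm/s; Δx = -2·5 + ½·-1·5² = -22.5 cm; v ends -7 cm/s.
5–10 s: v starts -7 cm/s; Δx = -7·5 + ½·-5·5² = -97.5 cm; v ends -32 cm/s.
10–16 s: v starts -32 cm/s; Δx = -32·6 + ½·2·6² = -156 cm; v ends -20 cm/s.
16–22 s: v starts -20 cm/s; Δx = -20·6 + ½·-5·6² = -210 cm; v ends -50 cm/s.
x(22) = 8 + Σ Δx = -478 cm.

-478 cm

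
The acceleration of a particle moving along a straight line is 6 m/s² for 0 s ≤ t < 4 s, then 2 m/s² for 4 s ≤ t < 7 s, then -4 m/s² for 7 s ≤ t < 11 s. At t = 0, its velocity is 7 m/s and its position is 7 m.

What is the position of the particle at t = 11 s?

On each constant-a segment, Δv = aΔt and Δx = v₀Δt + ½aΔt²; chain segment to segment.
0–4 s: v starts 7 m/s; Δx = 7·4 + ½·6·4² = 76 m; v ends 31 m/s.
4–7 s: v starts 31 m/s; Δx = 31·3 + ½·2·3² = 102 m; v ends 37 m/s.
7–11 s: v starts 37 m/s; Δx = 37·4 + ½·-4·4² = 116 m; v ends 21 m/s.
x(11) = 7 + Σ Δx = 301 m.

301 m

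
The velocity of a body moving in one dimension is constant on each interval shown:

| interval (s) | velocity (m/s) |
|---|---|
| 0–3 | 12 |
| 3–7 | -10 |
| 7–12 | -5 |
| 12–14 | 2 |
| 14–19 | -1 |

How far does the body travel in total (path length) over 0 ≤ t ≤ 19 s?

Total distance travelled is ∫|v| dt — sum the magnitudes of each area piece.
0–3 s: |12| × 3 = 36 m
3–7 s: |-10| × 4 = 40 m
7–12 s: |-5| × 5 = 25 m
12–14 s: |2| × 2 = 4 m
14–19 s: |-1| × 5 = 5 m
Total distance = 110 m

110 m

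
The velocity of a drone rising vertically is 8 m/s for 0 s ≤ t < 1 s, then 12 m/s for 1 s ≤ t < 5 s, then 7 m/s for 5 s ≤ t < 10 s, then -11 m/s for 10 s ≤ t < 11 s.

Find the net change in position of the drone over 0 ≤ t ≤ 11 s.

80 m

Displacement is the signed area under the v-t curve.
0–1 s: 8 × 1 = 8 m
1–5 s: 12 × 4 = 48 m
5–10 s: 7 × 5 = 35 m
10–11 s: -11 × 1 = -11 m
Net displacement = 80 m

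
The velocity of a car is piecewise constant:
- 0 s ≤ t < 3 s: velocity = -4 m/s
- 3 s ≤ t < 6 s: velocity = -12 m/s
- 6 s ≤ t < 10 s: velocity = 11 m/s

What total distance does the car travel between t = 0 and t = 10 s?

Distance (not displacement) is the total path length: add the absolute areas under v-t.
0–3 s: |-4| × 3 = 12 m
3–6 s: |-12| × 3 = 36 m
6–10 s: |11| × 4 = 44 m
Total distance = 92 m

92 m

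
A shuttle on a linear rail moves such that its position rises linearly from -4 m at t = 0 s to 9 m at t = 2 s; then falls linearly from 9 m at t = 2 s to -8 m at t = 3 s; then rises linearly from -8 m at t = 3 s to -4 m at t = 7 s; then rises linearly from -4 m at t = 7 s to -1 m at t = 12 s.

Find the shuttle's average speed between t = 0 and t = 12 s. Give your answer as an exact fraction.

37/12 m/s

Average speed = (total path length)/(elapsed time); on a piecewise-linear x-t graph the path length is Σ|Δx|.
0–2 s: |Δx| = |9 − -4| = 13 m
2–3 s: |Δx| = |-8 − 9| = 17 m
3–7 s: |Δx| = |-4 − -8| = 4 m
7–12 s: |Δx| = |-1 − -4| = 3 m
Total path = 37 m; average speed = 37/12 = 37/12 m/s.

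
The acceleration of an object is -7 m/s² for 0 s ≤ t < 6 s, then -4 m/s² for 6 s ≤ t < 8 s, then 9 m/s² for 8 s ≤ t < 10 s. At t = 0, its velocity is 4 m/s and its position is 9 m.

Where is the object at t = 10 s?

On each constant-a segment, Δv = aΔt and Δx = v₀Δt + ½aΔt²; chain segment to segment.
0–6 s: v starts 4 m/s; Δx = 4·6 + ½·-7·6² = -102 m; v ends -38 m/s.
6–8 s: v starts -38 m/s; Δx = -38·2 + ½·-4·2² = -84 m; v ends -46 m/s.
8–10 s: v starts -46 m/s; Δx = -46·2 + ½·9·2² = -74 m; v ends -28 m/s.
x(10) = 9 + Σ Δx = -251 m.

-251 m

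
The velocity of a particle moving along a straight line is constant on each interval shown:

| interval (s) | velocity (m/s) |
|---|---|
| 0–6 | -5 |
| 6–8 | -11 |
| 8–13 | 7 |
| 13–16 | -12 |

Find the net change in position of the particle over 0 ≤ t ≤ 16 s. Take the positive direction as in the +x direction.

Displacement is the signed area under the v-t curve.
0–6 s: -5 × 6 = -30 m
6–8 s: -11 × 2 = -22 m
8–13 s: 7 × 5 = 35 m
13–16 s: -12 × 3 = -36 m
Net displacement = -53 m

-53 m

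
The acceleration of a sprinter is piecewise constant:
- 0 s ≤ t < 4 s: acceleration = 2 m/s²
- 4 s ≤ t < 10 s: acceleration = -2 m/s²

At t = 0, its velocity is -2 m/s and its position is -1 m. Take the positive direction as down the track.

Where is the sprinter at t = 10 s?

7 m

On each constant-a segment, Δv = aΔt and Δx = v₀Δt + ½aΔt²; chain segment to segment.
0–4 s: v starts -2 m/s; Δx = -2·4 + ½·2·4² = 8 m; v ends 6 m/s.
4–10 s: v starts 6 m/s; Δx = 6·6 + ½·-2·6² = 0 m; v ends -6 m/s.
x(10) = -1 + Σ Δx = 7 m.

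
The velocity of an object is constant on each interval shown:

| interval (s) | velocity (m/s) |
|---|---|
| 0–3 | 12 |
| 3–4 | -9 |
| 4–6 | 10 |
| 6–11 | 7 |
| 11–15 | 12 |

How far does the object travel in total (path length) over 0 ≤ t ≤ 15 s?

148 m

Total distance travelled is ∫|v| dt — sum the magnitudes of each area piece.
0–3 s: |12| × 3 = 36 m
3–4 s: |-9| × 1 = 9 m
4–6 s: |10| × 2 = 20 m
6–11 s: |7| × 5 = 35 m
11–15 s: |12| × 4 = 48 m
Total distance = 148 m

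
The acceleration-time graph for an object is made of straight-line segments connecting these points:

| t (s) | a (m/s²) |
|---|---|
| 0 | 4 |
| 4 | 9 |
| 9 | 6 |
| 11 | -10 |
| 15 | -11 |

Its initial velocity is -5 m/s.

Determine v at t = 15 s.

Δv equals the area under the a-t graph; then v = v₀ + Δv.
0–4 s: ½(4 + 9)(4) = 26 m/s
4–9 s: ½(9 + 6)(5) = 37.5 m/s
9–11 s: ½(6 + -10)(2) = -4 m/s
11–15 s: ½(-10 + -11)(4) = -42 m/s
Δv = 17.5 m/s, so v(15) = -5 + (17.5) = 12.5 m/s.

12.5 m/s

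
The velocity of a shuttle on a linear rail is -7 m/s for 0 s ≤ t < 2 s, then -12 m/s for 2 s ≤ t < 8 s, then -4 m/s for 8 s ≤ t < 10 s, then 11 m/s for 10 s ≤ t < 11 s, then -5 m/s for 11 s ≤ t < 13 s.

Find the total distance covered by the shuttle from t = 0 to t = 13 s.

115 m

Total distance travelled is ∫|v| dt — sum the magnitudes of each area piece.
0–2 s: |-7| × 2 = 14 m
2–8 s: |-12| × 6 = 72 m
8–10 s: |-4| × 2 = 8 m
10–11 s: |11| × 1 = 11 m
11–13 s: |-5| × 2 = 10 m
Total distance = 115 m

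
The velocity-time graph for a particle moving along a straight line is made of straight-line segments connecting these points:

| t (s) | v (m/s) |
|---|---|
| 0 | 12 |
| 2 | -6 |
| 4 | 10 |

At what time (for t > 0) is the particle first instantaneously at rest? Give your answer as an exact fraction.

v changes sign on 0–2 s (from 12 to -6); the graph is linear there, so v = 0 at t = 0 + (-12)·(2 − 0)/(-6 − 12) = 4/3 s.

t = 4/3 s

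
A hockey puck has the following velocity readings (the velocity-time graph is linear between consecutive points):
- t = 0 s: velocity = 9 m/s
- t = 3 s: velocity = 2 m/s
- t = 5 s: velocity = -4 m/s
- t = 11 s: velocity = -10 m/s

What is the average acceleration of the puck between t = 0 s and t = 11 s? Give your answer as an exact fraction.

Average acceleration = Δv/Δt = (-10 − 9)/(11 − 0) = -19/11 m/s².

-19/11 m/s²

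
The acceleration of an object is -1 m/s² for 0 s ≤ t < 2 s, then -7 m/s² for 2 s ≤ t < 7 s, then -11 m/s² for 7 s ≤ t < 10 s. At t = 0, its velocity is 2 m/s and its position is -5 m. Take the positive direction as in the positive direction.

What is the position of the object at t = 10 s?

On each constant-a segment, Δv = aΔt and Δx = v₀Δt + ½aΔt²; chain segment to segment.
0–2 s: v starts 2 m/s; Δx = 2·2 + ½·-1·2² = 2 m; v ends 0 m/s.
2–7 s: v starts 0 m/s; Δx = 0·5 + ½·-7·5² = -87.5 m; v ends -35 m/s.
7–10 s: v starts -35 m/s; Δx = -35·3 + ½·-11·3² = -154.5 m; v ends -68 m/s.
x(10) = -5 + Σ Δx = -245 m.

-245 m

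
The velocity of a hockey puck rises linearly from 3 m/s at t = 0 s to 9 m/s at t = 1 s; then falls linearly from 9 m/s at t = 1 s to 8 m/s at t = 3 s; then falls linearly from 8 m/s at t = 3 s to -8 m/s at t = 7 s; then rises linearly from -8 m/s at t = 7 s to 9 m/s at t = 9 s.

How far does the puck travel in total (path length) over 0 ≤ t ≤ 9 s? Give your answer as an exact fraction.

808/17 m

Distance (not displacement) is the total path length: add the absolute areas under v-t.
0–1 s: |½(3 + 9)(1)| = 6 m
1–3 s: |½(9 + 8)(2)| = 17 m
3–7 s: v = 0 at t = 5 s; triangle areas 8 + 8 = 16 m
7–9 s: v = 0 at t = 135/17 s; triangle areas 64/17 + 81/17 = 145/17 m
Total distance = 808/17 m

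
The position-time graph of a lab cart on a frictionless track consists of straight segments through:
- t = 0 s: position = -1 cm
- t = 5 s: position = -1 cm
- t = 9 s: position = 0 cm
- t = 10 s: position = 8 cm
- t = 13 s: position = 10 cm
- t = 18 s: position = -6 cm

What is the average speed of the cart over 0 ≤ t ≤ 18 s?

1.5 cm/s

Average speed = (total path length)/(elapsed time); on a piecewise-linear x-t graph the path length is Σ|Δx|.
0–5 s: |Δx| = |-1 − -1| = 0 cm
5–9 s: |Δx| = |0 − -1| = 1 cm
9–10 s: |Δx| = |8 − 0| = 8 cm
10–13 s: |Δx| = |10 − 8| = 2 cm
13–18 s: |Δx| = |-6 − 10| = 16 cm
Total path = 27 cm; average speed = 27/18 = 1.5 cm/s.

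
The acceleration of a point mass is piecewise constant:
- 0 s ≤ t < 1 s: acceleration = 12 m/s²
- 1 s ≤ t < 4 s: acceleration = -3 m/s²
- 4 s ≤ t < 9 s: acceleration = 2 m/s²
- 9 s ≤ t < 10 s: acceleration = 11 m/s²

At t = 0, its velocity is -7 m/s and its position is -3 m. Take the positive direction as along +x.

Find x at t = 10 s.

14 m

On each constant-a segment, Δv = aΔt and Δx = v₀Δt + ½aΔt²; chain segment to segment.
0–1 s: v starts -7 m/s; Δx = -7·1 + ½·12·1² = -1 m; v ends 5 m/s.
1–4 s: v starts 5 m/s; Δx = 5·3 + ½·-3·3² = 1.5 m; v ends -4 m/s.
4–9 s: v starts -4 m/s; Δx = -4·5 + ½·2·5² = 5 m; v ends 6 m/s.
9–10 s: v starts 6 m/s; Δx = 6·1 + ½·11·1² = 11.5 m; v ends 17 m/s.
x(10) = -3 + Σ Δx = 14 m.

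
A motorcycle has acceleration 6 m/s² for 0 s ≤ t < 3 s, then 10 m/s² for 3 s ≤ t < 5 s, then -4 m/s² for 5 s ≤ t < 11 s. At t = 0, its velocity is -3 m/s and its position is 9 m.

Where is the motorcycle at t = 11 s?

215 m

On each constant-a segment, Δv = aΔt and Δx = v₀Δt + ½aΔt²; chain segment to segment.
0–3 s: v starts -3 m/s; Δx = -3·3 + ½·6·3² = 18 m; v ends 15 m/s.
3–5 s: v starts 15 m/s; Δx = 15·2 + ½·10·2² = 50 m; v ends 35 m/s.
5–11 s: v starts 35 m/s; Δx = 35·6 + ½·-4·6² = 138 m; v ends 11 m/s.
x(11) = 9 + Σ Δx = 215 m.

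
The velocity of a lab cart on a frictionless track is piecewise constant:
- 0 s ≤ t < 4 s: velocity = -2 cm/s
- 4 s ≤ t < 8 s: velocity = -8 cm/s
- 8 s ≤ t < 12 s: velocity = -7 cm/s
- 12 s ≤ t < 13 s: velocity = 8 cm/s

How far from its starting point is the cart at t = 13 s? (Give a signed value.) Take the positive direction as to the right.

Displacement is the signed area under the v-t curve.
0–4 s: -2 × 4 = -8 cm
4–8 s: -8 × 4 = -32 cm
8–12 s: -7 × 4 = -28 cm
12–13 s: 8 × 1 = 8 cm
Net displacement = -60 cm

-60 cm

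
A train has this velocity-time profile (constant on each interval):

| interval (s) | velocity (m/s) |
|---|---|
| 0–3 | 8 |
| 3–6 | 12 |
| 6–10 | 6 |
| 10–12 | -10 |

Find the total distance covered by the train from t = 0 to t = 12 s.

104 m

Total distance travelled is ∫|v| dt — sum the magnitudes of each area piece.
0–3 s: |8| × 3 = 24 m
3–6 s: |12| × 3 = 36 m
6–10 s: |6| × 4 = 24 m
10–12 s: |-10| × 2 = 20 m
Total distance = 104 m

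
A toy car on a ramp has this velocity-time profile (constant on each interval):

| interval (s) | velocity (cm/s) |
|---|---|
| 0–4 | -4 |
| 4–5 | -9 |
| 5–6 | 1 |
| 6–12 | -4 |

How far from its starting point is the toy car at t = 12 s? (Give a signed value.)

Displacement is the signed area under the v-t curve.
0–4 s: -4 × 4 = -16 cm
4–5 s: -9 × 1 = -9 cm
5–6 s: 1 × 1 = 1 cm
6–12 s: -4 × 6 = -24 cm
Net displacement = -48 cm

-48 cm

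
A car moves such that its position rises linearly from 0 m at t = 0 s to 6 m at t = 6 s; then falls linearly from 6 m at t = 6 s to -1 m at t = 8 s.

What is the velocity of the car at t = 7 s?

-3.5 m/s

Velocity is the slope of the x-t graph on 6–8 s: (-1 − 6)/(8 − 6) = -3.5 m/s.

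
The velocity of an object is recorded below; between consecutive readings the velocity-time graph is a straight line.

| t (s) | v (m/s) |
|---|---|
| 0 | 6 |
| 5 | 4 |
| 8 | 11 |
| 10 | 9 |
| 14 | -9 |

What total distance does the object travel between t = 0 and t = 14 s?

85.5 m

Distance (not displacement) is the total path length: add the absolute areas under v-t.
0–5 s: |½(6 + 4)(5)| = 25 m
5–8 s: |½(4 + 11)(3)| = 22.5 m
8–10 s: |½(11 + 9)(2)| = 20 m
10–14 s: v = 0 at t = 12 s; triangle areas 9 + 9 = 18 m
Total distance = 85.5 m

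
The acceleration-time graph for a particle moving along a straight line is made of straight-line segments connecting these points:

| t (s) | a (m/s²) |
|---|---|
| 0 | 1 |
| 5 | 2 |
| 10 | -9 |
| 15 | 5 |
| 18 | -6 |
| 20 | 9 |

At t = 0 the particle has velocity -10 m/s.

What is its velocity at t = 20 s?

Δv equals the area under the a-t graph; then v = v₀ + Δv.
0–5 s: ½(1 + 2)(5) = 7.5 m/s
5–10 s: ½(2 + -9)(5) = -17.5 m/s
10–15 s: ½(-9 + 5)(5) = -10 m/s
15–18 s: ½(5 + -6)(3) = -1.5 m/s
18–20 s: ½(-6 + 9)(2) = 3 m/s
Δv = -18.5 m/s, so v(20) = -10 + (-18.5) = -28.5 m/s.

-28.5 m/s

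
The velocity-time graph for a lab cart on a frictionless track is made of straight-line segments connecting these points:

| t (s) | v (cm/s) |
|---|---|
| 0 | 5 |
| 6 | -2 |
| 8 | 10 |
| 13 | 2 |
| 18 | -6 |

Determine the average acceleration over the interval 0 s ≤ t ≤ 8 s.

Average acceleration = Δv/Δt = (10 − 5)/(8 − 0) = 0.625 cm/s².

0.625 cm/s²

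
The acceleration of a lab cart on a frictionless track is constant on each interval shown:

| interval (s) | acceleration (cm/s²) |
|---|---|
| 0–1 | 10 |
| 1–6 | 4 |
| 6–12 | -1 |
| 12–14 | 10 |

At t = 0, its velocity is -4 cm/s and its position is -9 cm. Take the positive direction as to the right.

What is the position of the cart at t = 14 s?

On each constant-a segment, Δv = aΔt and Δx = v₀Δt + ½aΔt²; chain segment to segment.
0–1 s: v starts -4 cm/s; Δx = -4·1 + ½·10·1² = 1 cm; v ends 6 cm/s.
1–6 s: v starts 6 cm/s; Δx = 6·5 + ½·4·5² = 80 cm; v ends 26 cm/s.
6–12 s: v starts 26 cm/s; Δx = 26·6 + ½·-1·6² = 138 cm; v ends 20 cm/s.
12–14 s: v starts 20 cm/s; Δx = 20·2 + ½·10·2² = 60 cm; v ends 40 cm/s.
x(14) = -9 + Σ Δx = 270 cm.

270 cm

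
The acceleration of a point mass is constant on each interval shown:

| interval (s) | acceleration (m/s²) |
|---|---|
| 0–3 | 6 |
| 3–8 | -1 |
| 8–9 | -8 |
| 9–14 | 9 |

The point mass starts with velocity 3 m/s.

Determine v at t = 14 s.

53 m/s

Δv equals the area under the a-t graph; then v = v₀ + Δv.
0–3 s: 6 × 3 = 18 m/s
3–8 s: -1 × 5 = -5 m/s
8–9 s: -8 × 1 = -8 m/s
9–14 s: 9 × 5 = 45 m/s
Δv = 50 m/s, so v(14) = 3 + (50) = 53 m/s.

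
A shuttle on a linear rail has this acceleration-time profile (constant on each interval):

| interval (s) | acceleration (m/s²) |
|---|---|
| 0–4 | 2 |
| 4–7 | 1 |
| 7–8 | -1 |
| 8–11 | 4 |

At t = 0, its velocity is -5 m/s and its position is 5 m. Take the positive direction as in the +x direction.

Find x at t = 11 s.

On each constant-a segment, Δv = aΔt and Δx = v₀Δt + ½aΔt²; chain segment to segment.
0–4 s: v starts -5 m/s; Δx = -5·4 + ½·2·4² = -4 m; v ends 3 m/s.
4–7 s: v starts 3 m/s; Δx = 3·3 + ½·1·3² = 13.5 m; v ends 6 m/s.
7–8 s: v starts 6 m/s; Δx = 6·1 + ½·-1·1² = 5.5 m; v ends 5 m/s.
8–11 s: v starts 5 m/s; Δx = 5·3 + ½·4·3² = 33 m; v ends 17 m/s.
x(11) = 5 + Σ Δx = 53 m.

53 m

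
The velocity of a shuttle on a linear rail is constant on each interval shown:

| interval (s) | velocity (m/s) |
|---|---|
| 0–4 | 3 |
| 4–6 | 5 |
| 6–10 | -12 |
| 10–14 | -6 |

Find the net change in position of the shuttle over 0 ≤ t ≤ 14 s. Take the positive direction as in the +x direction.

Net displacement equals the area under the velocity-time graph (areas below the axis count negative).
0–4 s: 3 × 4 = 12 m
4–6 s: 5 × 2 = 10 m
6–10 s: -12 × 4 = -48 m
10–14 s: -6 × 4 = -24 m
Net displacement = -50 m

-50 m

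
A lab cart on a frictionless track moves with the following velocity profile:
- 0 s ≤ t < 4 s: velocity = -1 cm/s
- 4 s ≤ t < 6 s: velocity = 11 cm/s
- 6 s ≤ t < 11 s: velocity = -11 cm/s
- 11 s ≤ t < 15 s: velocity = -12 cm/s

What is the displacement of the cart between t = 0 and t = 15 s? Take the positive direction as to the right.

Displacement is the signed area under the v-t curve.
0–4 s: -1 × 4 = -4 cm
4–6 s: 11 × 2 = 22 cm
6–11 s: -11 × 5 = -55 cm
11–15 s: -12 × 4 = -48 cm
Net displacement = -85 cm

-85 cm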